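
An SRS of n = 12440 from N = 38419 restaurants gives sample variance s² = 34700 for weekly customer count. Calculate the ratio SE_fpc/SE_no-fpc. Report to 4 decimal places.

f = n/N = 12440/38419 = 0.32379812.
SE_no-fpc = √(s²/n) = 1.6701464; SE_fpc = √((1−f)s²/n) = 1.3733864.
Ratio = √(1−f) = 0.82231495.

0.8223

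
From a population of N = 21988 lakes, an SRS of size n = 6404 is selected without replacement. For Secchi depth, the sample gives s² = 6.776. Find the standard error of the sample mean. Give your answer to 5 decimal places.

0.02738

Under SRS without replacement, Var(ȳ) = (1 − f)·s²/n with f = n/N = 6404/21988 = 0.29124977.
Var(ȳ) = (1 − 0.29124977)·6.776/6404 = 0.70875023·0.0010580887 = 7.499206 × 10^-4.
SE(ȳ) = √(7.499206 × 10^-4) = 0.02738.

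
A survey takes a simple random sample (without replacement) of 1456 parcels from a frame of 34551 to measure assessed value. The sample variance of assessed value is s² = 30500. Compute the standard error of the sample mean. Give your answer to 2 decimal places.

4.48

Under SRS without replacement, Var(ȳ) = (1 − f)·s²/n with f = n/N = 1456/34551 = 0.04214060.
Var(ȳ) = (1 − 0.04214060)·30500/1456 = 0.95785940·20.947802 = 20.065049.
SE(ȳ) = √(20.065049) = 4.48.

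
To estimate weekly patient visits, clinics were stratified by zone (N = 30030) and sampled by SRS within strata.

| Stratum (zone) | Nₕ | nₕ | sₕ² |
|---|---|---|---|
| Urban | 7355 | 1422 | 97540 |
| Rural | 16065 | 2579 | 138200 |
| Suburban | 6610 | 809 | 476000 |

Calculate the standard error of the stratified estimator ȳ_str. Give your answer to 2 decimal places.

6.42

Var(ȳ_str) = Σₕ Wₕ²(1 − fₕ)sₕ²/nₕ with Wₕ = Nₕ/N, N = 30030.
Urban: Wₕ = 0.24492174; term = 0.24492174²·(1 − 0.19333787)·97540/1422 = 3.3191701.
Rural: Wₕ = 0.53496503; term = 0.53496503²·(1 − 0.16053533)·138200/2579 = 12.873894.
Suburban: Wₕ = 0.22011322; term = 0.22011322²·(1 − 0.12239032)·476000/809 = 25.017971.
Sum = 41.211035.
SE = √(41.211035) = 6.42.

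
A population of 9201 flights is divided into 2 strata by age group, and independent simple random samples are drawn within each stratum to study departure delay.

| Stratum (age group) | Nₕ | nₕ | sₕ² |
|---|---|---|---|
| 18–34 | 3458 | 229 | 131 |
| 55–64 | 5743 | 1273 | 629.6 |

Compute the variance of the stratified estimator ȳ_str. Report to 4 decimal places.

Var(ȳ_str) = Σₕ Wₕ²(1 − fₕ)sₕ²/nₕ with Wₕ = Nₕ/N, N = 9201.
18–34: Wₕ = 0.37582871; term = 0.37582871²·(1 − 0.06622325)·131/229 = 0.07544992.
55–64: Wₕ = 0.62417129; term = 0.62417129²·(1 − 0.22166115)·629.6/1273 = 0.14997283.
Sum = 0.22542275.

0.2254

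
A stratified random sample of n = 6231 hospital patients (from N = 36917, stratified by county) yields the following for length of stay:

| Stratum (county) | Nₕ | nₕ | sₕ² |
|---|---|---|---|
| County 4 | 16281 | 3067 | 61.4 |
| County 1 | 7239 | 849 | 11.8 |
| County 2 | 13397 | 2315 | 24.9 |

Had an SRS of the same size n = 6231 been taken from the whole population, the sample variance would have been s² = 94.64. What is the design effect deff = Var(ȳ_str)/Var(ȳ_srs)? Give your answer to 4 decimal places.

0.3805

Var(ȳ_str) = Σ Wₕ²(1−fₕ)sₕ²/nₕ with Wₕ = Nₕ/36917:
  County 4: (16281/36917)²·(1−3067/16281)·61.4/3067 = 0.0031602189
  County 1: (7239/36917)²·(1−849/7239)·11.8/849 = 4.7173809 × 10^-4
  County 2: (13397/36917)²·(1−2315/13397)·24.9/2315 = 0.001171713
  → Var(ȳ_str) = 0.00480367.
Var(ȳ_srs) = (1 − 6231/36917)·94.64/6231 = 0.012624985.
deff = 0.00480367 / 0.012624985 = 0.3805.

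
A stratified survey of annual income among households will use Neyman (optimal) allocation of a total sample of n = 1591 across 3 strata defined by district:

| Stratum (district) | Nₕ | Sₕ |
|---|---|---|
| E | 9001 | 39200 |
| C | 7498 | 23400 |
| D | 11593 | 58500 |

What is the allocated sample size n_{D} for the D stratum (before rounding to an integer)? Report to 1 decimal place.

894.3

Neyman allocation: nₕ = n·NₕSₕ / Σⱼ NⱼSⱼ.
Σ NⱼSⱼ = 9001·39200 + 7498·23400 + 11593·58500 = 1.2064829 × 10^9.
n_{D} = 1591·11593·58500 / (1.2064829 × 10^9) = 894.3.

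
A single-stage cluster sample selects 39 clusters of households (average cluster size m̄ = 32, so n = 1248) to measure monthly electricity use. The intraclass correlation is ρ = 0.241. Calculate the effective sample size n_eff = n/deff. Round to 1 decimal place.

deff = 1 + (32 − 1)·0.241 = 1 + 7.471 = 8.471.
n_eff = 1248 / 8.471 = 147.3.

147.3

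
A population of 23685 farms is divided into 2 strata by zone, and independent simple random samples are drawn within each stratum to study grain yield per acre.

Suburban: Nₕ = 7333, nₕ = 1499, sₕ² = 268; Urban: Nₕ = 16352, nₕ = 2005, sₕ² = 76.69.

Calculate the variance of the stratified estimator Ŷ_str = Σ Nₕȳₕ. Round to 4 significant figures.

Var(Ŷ_str) = Σₕ Nₕ²(1 − fₕ)sₕ²/nₕ.
Suburban: 7333²·(1 − 1499/7333)·268/1499 = 7.6485881 × 10^6.
Urban: 16352²·(1 − 2005/16352)·76.69/2005 = 8.9733857 × 10^6.
Sum = 1.6621974 × 10^7.

1.662 × 10^7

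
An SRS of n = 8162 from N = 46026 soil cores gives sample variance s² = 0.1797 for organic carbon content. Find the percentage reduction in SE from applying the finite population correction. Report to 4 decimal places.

f = n/N = 8162/46026 = 0.17733455.
SE_no-fpc = √(s²/n) = 0.0046921917; SE_fpc = √((1−f)s²/n) = 0.0042558604.
Ratio = √(1−f) = 0.90700907. Reduction = 100·(1 − 0.90700907) = 9.2991%.

9.2991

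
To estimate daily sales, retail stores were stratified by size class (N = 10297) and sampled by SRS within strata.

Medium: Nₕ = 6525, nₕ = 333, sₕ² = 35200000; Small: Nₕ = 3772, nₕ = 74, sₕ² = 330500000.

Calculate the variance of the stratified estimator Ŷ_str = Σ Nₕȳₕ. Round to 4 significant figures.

6.657 × 10^13

Var(Ŷ_str) = Σₕ Nₕ²(1 − fₕ)sₕ²/nₕ.
Medium: 6525²·(1 − 333/6525)·35200000/333 = 4.2708065 × 10^12.
Small: 3772²·(1 − 74/3772)·330500000/74 = 6.2298607 × 10^13.
Sum = 6.6569414 × 10^13.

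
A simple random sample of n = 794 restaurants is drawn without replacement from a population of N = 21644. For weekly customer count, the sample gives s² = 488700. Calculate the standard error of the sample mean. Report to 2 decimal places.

24.35

Under SRS without replacement, Var(ȳ) = (1 − f)·s²/n with f = n/N = 794/21644 = 0.03668453.
Var(ȳ) = (1 − 0.03668453)·488700/794 = 0.96331547·615.49118 = 592.91218.
SE(ȳ) = √(592.91218) = 24.35.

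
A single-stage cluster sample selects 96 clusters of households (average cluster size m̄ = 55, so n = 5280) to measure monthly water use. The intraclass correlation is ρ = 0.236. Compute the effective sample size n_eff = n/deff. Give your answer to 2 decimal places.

384.17

deff = 1 + (55 − 1)·0.236 = 1 + 12.744 = 13.744.
n_eff = 5280 / 13.744 = 384.17.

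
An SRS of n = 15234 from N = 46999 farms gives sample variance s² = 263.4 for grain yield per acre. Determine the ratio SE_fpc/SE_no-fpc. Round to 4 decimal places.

f = n/N = 15234/46999 = 0.32413456.
SE_no-fpc = √(s²/n) = 0.13149248; SE_fpc = √((1−f)s²/n) = 0.10810133.
Ratio = √(1−f) = 0.82211036.

0.8221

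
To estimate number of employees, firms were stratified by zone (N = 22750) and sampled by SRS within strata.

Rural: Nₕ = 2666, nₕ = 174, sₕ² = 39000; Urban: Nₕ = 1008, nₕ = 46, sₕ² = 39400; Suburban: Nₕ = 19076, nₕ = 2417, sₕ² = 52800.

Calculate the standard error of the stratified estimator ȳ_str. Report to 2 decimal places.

4.23

Var(ȳ_str) = Σₕ Wₕ²(1 − fₕ)sₕ²/nₕ with Wₕ = Nₕ/N, N = 22750.
Rural: Wₕ = 0.11718681; term = 0.11718681²·(1 − 0.06526632)·39000/174 = 2.8771383.
Urban: Wₕ = 0.04430769; term = 0.04430769²·(1 − 0.04563492)·39400/46 = 1.6047641.
Suburban: Wₕ = 0.83850549; term = 0.83850549²·(1 − 0.12670371)·52800/2417 = 13.413148.
Sum = 17.89505.
SE = √(17.89505) = 4.23.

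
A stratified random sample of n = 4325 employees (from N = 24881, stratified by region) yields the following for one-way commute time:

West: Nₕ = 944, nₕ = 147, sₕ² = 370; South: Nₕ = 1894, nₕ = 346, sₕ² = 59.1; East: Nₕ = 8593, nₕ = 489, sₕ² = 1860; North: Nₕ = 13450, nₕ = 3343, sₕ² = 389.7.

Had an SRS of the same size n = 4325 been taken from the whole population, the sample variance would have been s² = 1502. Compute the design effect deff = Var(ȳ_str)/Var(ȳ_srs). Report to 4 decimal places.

1.5940

Var(ȳ_str) = Σ Wₕ²(1−fₕ)sₕ²/nₕ with Wₕ = Nₕ/24881:
  West: (944/24881)²·(1−147/944)·370/147 = 0.0030589969
  South: (1894/24881)²·(1−346/1894)·59.1/346 = 8.0895926 × 10^-4
  East: (8593/24881)²·(1−489/8593)·1860/489 = 0.42787082
  North: (13450/24881)²·(1−3343/13450)·389.7/3343 = 0.025597816
  → Var(ȳ_str) = 0.45733659.
Var(ȳ_srs) = (1 − 4325/24881)·1502/4325 = 0.28691589.
deff = 0.45733659 / 0.28691589 = 1.5940.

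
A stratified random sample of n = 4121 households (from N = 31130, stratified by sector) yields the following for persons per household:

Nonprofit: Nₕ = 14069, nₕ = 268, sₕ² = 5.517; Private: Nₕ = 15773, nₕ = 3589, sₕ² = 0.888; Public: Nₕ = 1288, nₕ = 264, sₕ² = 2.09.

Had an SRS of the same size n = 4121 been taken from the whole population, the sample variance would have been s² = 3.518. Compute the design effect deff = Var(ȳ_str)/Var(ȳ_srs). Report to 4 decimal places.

Var(ȳ_str) = Σ Wₕ²(1−fₕ)sₕ²/nₕ with Wₕ = Nₕ/31130:
  Nonprofit: (14069/31130)²·(1−268/14069)·5.517/268 = 0.004124618
  Private: (15773/31130)²·(1−3589/15773)·0.888/3589 = 4.9066543 × 10^-5
  Public: (1288/31130)²·(1−264/1288)·2.09/264 = 1.077457 × 10^-5
  → Var(ȳ_str) = 0.0041844591.
Var(ȳ_srs) = (1 − 4121/31130)·3.518/4121 = 7.4066633 × 10^-4.
deff = 0.0041844591 / (7.4066633 × 10^-4) = 5.6496.

5.6496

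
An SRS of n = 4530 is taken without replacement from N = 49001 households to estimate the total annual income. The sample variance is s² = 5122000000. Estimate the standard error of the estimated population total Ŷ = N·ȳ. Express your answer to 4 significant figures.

4.964 × 10^7

Var(Ŷ) = N²·Var(ȳ) = N²·(1 − n/N)·s²/n.
f = 4530/49001 = 0.09244709; Var(ȳ) = 0.90755291·5122000000/4530 = 1.0261558 × 10^6.
Var(Ŷ) = 49001² · (1.0261558 × 10^6) = 2.4639006 × 10^15.
SE(Ŷ) = √(2.4639006 × 10^15) = 4.964 × 10^7.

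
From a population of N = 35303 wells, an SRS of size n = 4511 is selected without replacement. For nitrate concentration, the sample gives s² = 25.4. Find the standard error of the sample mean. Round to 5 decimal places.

Under SRS without replacement, Var(ȳ) = (1 − f)·s²/n with f = n/N = 4511/35303 = 0.12777951.
Var(ȳ) = (1 − 0.12777951)·25.4/4511 = 0.87222049·0.0056306806 = 0.004911195.
SE(ȳ) = √(0.004911195) = 0.07008.

0.07008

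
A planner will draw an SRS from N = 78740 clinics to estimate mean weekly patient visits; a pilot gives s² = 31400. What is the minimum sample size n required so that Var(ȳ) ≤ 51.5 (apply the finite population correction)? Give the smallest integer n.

Without fpc, n₀ = s²/D = 31400/51.5 = 609.7087.
With fpc, (1 − n/N)·s²/n ≤ D requires n ≥ n₀/(1 + n₀/N) = 609.7087/(1 + 609.7087/78740) = 605.0238.
Rounding up, n = 606.

606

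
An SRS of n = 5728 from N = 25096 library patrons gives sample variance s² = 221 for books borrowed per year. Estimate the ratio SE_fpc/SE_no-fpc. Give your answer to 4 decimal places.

0.8785

f = n/N = 5728/25096 = 0.22824354.
SE_no-fpc = √(s²/n) = 0.19642404; SE_fpc = √((1−f)s²/n) = 0.17255787.
Ratio = √(1−f) = 0.87849670.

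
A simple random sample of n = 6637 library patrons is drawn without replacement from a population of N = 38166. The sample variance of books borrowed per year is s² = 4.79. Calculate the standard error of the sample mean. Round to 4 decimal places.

0.0244

Under SRS without replacement, Var(ȳ) = (1 − f)·s²/n with f = n/N = 6637/38166 = 0.17389823.
Var(ȳ) = (1 − 0.17389823)·4.79/6637 = 0.82610177·7.2171162 × 10^-4 = 5.9620724 × 10^-4.
SE(ȳ) = √(5.9620724 × 10^-4) = 0.0244.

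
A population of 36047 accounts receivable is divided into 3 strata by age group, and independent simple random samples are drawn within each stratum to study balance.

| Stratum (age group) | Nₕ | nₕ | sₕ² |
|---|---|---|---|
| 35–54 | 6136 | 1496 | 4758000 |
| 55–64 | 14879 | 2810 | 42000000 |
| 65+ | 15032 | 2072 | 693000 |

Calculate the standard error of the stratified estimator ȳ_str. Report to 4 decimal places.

46.7488

Var(ȳ_str) = Σₕ Wₕ²(1 − fₕ)sₕ²/nₕ with Wₕ = Nₕ/N, N = 36047.
35–54: Wₕ = 0.17022221; term = 0.17022221²·(1 − 0.24380704)·4758000/1496 = 69.687987.
55–64: Wₕ = 0.41276667; term = 0.41276667²·(1 − 0.18885678)·42000000/2810 = 2065.6168.
65+: Wₕ = 0.41701112; term = 0.41701112²·(1 − 0.13783928)·693000/2072 = 50.144927.
Sum = 2185.4497.
SE = √(2185.4497) = 46.7488.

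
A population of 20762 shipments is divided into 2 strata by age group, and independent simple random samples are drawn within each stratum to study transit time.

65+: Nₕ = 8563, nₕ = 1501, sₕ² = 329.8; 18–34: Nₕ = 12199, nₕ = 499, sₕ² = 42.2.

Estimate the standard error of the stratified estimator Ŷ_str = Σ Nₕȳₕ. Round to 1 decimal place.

5035.6

Var(Ŷ_str) = Σₕ Nₕ²(1 − fₕ)sₕ²/nₕ.
65+: 8563²·(1 − 1501/8563)·329.8/1501 = 1.3286898 × 10^7.
18–34: 12199²·(1 − 499/12199)·42.2/499 = 1.2070409 × 10^7.
Sum = 2.5357307 × 10^7.
SE = √(2.5357307 × 10^7) = 5035.6.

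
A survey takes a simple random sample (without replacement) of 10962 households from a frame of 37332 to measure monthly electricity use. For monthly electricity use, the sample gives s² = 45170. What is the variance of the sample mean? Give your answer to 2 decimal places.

Under SRS without replacement, Var(ȳ) = (1 − f)·s²/n with f = n/N = 10962/37332 = 0.29363549.
Var(ȳ) = (1 − 0.29363549)·45170/10962 = 0.70636451·4.1205984 = 2.9106445.

2.91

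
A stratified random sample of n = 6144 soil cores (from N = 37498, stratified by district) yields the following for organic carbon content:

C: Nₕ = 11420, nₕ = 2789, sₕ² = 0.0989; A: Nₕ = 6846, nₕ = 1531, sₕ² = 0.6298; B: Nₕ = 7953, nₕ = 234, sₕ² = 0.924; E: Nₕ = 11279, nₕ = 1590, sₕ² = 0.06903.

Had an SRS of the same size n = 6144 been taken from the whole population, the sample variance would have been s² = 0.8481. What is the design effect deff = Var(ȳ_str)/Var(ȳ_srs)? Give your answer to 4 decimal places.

1.6367

Var(ȳ_str) = Σ Wₕ²(1−fₕ)sₕ²/nₕ with Wₕ = Nₕ/37498:
  C: (11420/37498)²·(1−2789/11420)·0.0989/2789 = 2.4857577 × 10^-6
  A: (6846/37498)²·(1−1531/6846)·0.6298/1531 = 1.0645141 × 10^-5
  B: (7953/37498)²·(1−234/7953)·0.924/234 = 1.7239788 × 10^-4
  E: (11279/37498)²·(1−1590/11279)·0.06903/1590 = 3.3742254 × 10^-6
  → Var(ȳ_str) = 1.88903 × 10^-4.
Var(ȳ_srs) = (1 − 6144/37498)·0.8481/6144 = 1.154199 × 10^-4.
deff = (1.88903 × 10^-4) / (1.154199 × 10^-4) = 1.6367.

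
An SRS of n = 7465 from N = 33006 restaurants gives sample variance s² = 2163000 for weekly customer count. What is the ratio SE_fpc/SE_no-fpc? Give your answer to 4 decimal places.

f = n/N = 7465/33006 = 0.22617100.
SE_no-fpc = √(s²/n) = 17.022108; SE_fpc = √((1−f)s²/n) = 14.973932.
Ratio = √(1−f) = 0.87967551.

0.8797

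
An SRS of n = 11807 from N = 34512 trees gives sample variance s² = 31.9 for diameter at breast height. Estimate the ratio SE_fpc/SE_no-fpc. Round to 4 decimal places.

f = n/N = 11807/34512 = 0.34211289.
SE_no-fpc = √(s²/n) = 0.051978718; SE_fpc = √((1−f)s²/n) = 0.042160063.
Ratio = √(1−f) = 0.81110241.

0.8111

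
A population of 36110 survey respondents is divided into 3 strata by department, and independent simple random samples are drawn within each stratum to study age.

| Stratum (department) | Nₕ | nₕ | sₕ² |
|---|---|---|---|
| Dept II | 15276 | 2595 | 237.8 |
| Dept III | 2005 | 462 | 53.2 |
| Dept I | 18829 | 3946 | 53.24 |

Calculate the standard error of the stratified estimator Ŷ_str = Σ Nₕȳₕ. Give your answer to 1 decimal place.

Var(Ŷ_str) = Σₕ Nₕ²(1 − fₕ)sₕ²/nₕ.
Dept II: 15276²·(1 − 2595/15276)·237.8/2595 = 1.7751606 × 10^7.
Dept III: 2005²·(1 − 462/2005)·53.2/462 = 356245.97.
Dept I: 18829²·(1 − 3946/18829)·53.24/3946 = 3.7809306 × 10^6.
Sum = 2.1888783 × 10^7.
SE = √(2.1888783 × 10^7) = 4678.5.

4678.5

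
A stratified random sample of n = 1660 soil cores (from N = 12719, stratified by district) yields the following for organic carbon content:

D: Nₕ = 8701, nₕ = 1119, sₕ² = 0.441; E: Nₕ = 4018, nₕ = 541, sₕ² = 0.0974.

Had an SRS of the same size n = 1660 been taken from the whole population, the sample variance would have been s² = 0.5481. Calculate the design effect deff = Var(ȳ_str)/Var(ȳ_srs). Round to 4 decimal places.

Var(ȳ_str) = Σ Wₕ²(1−fₕ)sₕ²/nₕ with Wₕ = Nₕ/12719:
  D: (8701/12719)²·(1−1119/8701)·0.441/1119 = 1.6071467 × 10^-4
  E: (4018/12719)²·(1−541/4018)·0.0974/541 = 1.5547851 × 10^-5
  → Var(ȳ_str) = 1.7626252 × 10^-4.
Var(ȳ_srs) = (1 − 1660/12719)·0.5481/1660 = 2.8708771 × 10^-4.
deff = (1.7626252 × 10^-4) / (2.8708771 × 10^-4) = 0.6140.

0.6140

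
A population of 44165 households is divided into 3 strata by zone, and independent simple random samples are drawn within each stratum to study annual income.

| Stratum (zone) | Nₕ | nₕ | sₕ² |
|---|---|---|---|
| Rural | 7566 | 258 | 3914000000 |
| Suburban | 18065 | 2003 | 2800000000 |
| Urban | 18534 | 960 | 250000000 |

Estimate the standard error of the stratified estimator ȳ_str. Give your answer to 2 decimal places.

Var(ȳ_str) = Σₕ Wₕ²(1 − fₕ)sₕ²/nₕ with Wₕ = Nₕ/N, N = 44165.
Rural: Wₕ = 0.17131212; term = 0.17131212²·(1 − 0.03409992)·3914000000/258 = 430040.66.
Suburban: Wₕ = 0.40903430; term = 0.40903430²·(1 − 0.11087739)·2800000000/2003 = 207949.65.
Urban: Wₕ = 0.41965357; term = 0.41965357²·(1 − 0.05179670)·250000000/960 = 43486.263.
Sum = 681476.57.
SE = √(681476.57) = 825.52.

825.52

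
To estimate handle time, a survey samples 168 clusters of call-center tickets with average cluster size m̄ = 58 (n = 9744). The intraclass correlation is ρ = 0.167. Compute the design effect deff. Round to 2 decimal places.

10.52

deff = 1 + (58 − 1)·0.167 = 1 + 9.519 = 10.519.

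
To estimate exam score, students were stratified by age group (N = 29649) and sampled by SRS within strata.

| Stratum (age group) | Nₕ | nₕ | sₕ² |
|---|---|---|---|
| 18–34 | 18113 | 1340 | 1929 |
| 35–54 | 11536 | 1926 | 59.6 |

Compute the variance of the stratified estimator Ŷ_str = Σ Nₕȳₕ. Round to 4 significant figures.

Var(Ŷ_str) = Σₕ Nₕ²(1 − fₕ)sₕ²/nₕ.
18–34: 18113²·(1 − 1340/18113)·1929/1340 = 4.3734943 × 10^8.
35–54: 11536²·(1 − 1926/11536)·59.6/1926 = 3.4305884 × 10^6.
Sum = 4.4078002 × 10^8.

4.408 × 10^8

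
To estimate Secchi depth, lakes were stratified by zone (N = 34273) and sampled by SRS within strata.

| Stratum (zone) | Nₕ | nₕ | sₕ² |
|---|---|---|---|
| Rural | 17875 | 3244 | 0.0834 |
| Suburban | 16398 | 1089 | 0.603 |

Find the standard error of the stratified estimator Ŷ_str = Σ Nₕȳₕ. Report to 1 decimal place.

Var(Ŷ_str) = Σₕ Nₕ²(1 − fₕ)sₕ²/nₕ.
Rural: 17875²·(1 − 3244/17875)·0.0834/3244 = 6723.6526.
Suburban: 16398²·(1 − 1089/16398)·0.603/1089 = 139003.95.
Sum = 145727.6.
SE = √(145727.6) = 381.7.

381.7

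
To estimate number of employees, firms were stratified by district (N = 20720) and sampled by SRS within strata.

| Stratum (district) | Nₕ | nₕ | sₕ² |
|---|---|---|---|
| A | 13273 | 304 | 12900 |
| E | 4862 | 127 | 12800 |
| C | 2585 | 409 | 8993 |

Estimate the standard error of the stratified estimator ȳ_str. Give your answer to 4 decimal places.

4.7652

Var(ȳ_str) = Σₕ Wₕ²(1 − fₕ)sₕ²/nₕ with Wₕ = Nₕ/N, N = 20720.
A: Wₕ = 0.64058880; term = 0.64058880²·(1 − 0.02290364)·12900/304 = 17.014226.
E: Wₕ = 0.23465251; term = 0.23465251²·(1 − 0.02612094)·12800/127 = 5.4045767.
C: Wₕ = 0.12475869; term = 0.12475869²·(1 − 0.15822050)·8993/409 = 0.28808538.
Sum = 22.706888.
SE = √(22.706888) = 4.7652.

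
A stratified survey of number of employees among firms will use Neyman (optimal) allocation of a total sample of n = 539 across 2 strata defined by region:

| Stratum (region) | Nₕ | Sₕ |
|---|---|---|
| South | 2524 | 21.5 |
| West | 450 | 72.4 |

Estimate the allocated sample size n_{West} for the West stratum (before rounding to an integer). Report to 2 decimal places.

Neyman allocation: nₕ = n·NₕSₕ / Σⱼ NⱼSⱼ.
Σ NⱼSⱼ = 2524·21.5 + 450·72.4 = 86846.
n_{West} = 539·450·72.4 / 86846 = 202.20.

202.20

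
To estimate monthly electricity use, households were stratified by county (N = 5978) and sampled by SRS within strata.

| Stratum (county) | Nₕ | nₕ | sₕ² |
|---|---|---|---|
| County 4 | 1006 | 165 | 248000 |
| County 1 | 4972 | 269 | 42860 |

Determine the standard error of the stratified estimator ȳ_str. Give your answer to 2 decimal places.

Var(ȳ_str) = Σₕ Wₕ²(1 − fₕ)sₕ²/nₕ with Wₕ = Nₕ/N, N = 5978.
County 4: Wₕ = 0.16828371; term = 0.16828371²·(1 − 0.16401590)·248000/165 = 35.583601.
County 1: Wₕ = 0.83171629; term = 0.83171629²·(1 − 0.05410298)·42860/269 = 104.25434.
Sum = 139.83794.
SE = √(139.83794) = 11.83.

11.83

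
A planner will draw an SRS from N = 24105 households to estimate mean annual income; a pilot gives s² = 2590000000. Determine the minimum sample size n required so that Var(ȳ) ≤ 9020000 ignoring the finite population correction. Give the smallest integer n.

288

Without fpc, n₀ = s²/D = 2590000000/9020000 = 287.1397.
Rounding up, n = 288.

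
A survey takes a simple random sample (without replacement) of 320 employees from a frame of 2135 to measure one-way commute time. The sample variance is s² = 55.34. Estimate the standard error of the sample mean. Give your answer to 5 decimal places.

0.38343

Under SRS without replacement, Var(ȳ) = (1 − f)·s²/n with f = n/N = 320/2135 = 0.14988290.
Var(ȳ) = (1 − 0.14988290)·55.34/320 = 0.85011710·0.1729375 = 0.14701713.
SE(ȳ) = √(0.14701713) = 0.38343.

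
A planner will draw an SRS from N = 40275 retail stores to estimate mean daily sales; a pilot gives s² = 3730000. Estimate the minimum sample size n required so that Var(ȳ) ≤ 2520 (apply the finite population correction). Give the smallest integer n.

1428

Without fpc, n₀ = s²/D = 3730000/2520 = 1480.1587.
With fpc, (1 − n/N)·s²/n ≤ D requires n ≥ n₀/(1 + n₀/N) = 1480.1587/(1 + 1480.1587/40275) = 1427.6893.
Rounding up, n = 1428.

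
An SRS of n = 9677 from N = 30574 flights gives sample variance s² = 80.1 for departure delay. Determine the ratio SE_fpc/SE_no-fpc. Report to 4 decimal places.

f = n/N = 9677/30574 = 0.31651076.
SE_no-fpc = √(s²/n) = 0.090979991; SE_fpc = √((1−f)s²/n) = 0.075216259.
Ratio = √(1−f) = 0.82673408.

0.8267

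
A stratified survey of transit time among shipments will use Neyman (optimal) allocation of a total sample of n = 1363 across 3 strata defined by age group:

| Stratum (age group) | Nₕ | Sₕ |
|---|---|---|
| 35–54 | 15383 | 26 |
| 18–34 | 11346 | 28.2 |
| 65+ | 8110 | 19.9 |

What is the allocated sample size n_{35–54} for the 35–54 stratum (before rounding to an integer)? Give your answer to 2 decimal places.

Neyman allocation: nₕ = n·NₕSₕ / Σⱼ NⱼSⱼ.
Σ NⱼSⱼ = 15383·26 + 11346·28.2 + 8110·19.9 = 881304.2.
n_{35–54} = 1363·15383·26 / 881304.2 = 618.56.

618.56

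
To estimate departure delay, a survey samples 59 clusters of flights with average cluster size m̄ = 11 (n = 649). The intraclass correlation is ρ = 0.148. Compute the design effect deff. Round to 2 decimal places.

2.48

deff = 1 + (11 − 1)·0.148 = 1 + 1.48 = 2.48.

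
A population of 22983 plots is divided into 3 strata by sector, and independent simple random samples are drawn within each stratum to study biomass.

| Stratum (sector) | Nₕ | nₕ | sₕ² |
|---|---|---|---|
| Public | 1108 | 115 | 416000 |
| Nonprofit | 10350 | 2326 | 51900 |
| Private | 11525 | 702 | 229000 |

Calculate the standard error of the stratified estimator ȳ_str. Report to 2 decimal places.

Var(ȳ_str) = Σₕ Wₕ²(1 − fₕ)sₕ²/nₕ with Wₕ = Nₕ/N, N = 22983.
Public: Wₕ = 0.04820955; term = 0.04820955²·(1 − 0.10379061)·416000/115 = 7.5347885.
Nonprofit: Wₕ = 0.45033285; term = 0.45033285²·(1 − 0.22473430)·51900/2326 = 3.5081284.
Private: Wₕ = 0.50145760; term = 0.50145760²·(1 − 0.06091106)·229000/702 = 77.032418.
Sum = 88.075335.
SE = √(88.075335) = 9.38.

9.38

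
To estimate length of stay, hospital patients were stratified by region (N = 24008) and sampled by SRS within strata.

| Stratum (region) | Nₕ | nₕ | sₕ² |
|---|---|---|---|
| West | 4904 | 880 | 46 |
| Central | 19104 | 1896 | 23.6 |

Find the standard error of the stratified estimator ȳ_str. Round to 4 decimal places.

Var(ȳ_str) = Σₕ Wₕ²(1 − fₕ)sₕ²/nₕ with Wₕ = Nₕ/N, N = 24008.
West: Wₕ = 0.20426524; term = 0.20426524²·(1 − 0.17944535)·46/880 = 0.0017896645.
Central: Wₕ = 0.79573476; term = 0.79573476²·(1 − 0.09924623)·23.6/1896 = 0.0070993144.
Sum = 0.0088889789.
SE = √(0.0088889789) = 0.0943.

0.0943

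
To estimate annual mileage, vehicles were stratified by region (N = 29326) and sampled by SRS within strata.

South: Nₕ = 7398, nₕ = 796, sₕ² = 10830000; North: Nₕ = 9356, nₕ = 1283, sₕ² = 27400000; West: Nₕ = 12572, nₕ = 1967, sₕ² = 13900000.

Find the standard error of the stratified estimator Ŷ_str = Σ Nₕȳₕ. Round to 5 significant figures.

1.7944 × 10^6

Var(Ŷ_str) = Σₕ Nₕ²(1 − fₕ)sₕ²/nₕ.
South: 7398²·(1 − 796/7398)·10830000/796 = 6.6451568 × 10^11.
North: 9356²·(1 − 1283/9356)·27400000/1283 = 1.6130546 × 10^12.
West: 12572²·(1 − 1967/12572)·13900000/1967 = 9.4216179 × 10^11.
Sum = 3.2197321 × 10^12.
SE = √(3.2197321 × 10^12) = 1.7944 × 10^6.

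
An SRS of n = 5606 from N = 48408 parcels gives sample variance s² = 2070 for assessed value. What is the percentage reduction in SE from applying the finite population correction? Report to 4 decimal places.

5.9685

f = n/N = 5606/48408 = 0.11580730.
SE_no-fpc = √(s²/n) = 0.60765717; SE_fpc = √((1−f)s²/n) = 0.57138928.
Ratio = √(1−f) = 0.94031521. Reduction = 100·(1 − 0.94031521) = 5.9685%.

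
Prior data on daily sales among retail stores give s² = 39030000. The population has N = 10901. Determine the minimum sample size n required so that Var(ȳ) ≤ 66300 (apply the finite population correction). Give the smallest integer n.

559

Without fpc, n₀ = s²/D = 39030000/66300 = 588.6878.
With fpc, (1 − n/N)·s²/n ≤ D requires n ≥ n₀/(1 + n₀/N) = 588.6878/(1 + 588.6878/10901) = 558.5257.
Rounding up, n = 559.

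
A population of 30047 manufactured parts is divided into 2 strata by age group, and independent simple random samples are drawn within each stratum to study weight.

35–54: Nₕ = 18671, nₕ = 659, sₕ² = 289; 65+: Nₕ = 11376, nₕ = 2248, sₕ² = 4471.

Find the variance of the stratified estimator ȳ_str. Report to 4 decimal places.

0.3921

Var(ȳ_str) = Σₕ Wₕ²(1 − fₕ)sₕ²/nₕ with Wₕ = Nₕ/N, N = 30047.
35–54: Wₕ = 0.62139315; term = 0.62139315²·(1 − 0.03529538)·289/659 = 0.16335774.
65+: Wₕ = 0.37860685; term = 0.37860685²·(1 − 0.19760900)·4471/2248 = 0.22875539.
Sum = 0.39211313.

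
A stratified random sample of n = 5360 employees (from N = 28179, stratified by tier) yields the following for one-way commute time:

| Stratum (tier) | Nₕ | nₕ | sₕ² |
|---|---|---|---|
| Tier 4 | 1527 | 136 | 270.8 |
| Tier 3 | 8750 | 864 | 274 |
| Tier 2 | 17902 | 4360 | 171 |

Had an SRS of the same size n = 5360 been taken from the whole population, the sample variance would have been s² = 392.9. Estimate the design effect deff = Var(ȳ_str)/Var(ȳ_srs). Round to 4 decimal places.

Var(ȳ_str) = Σ Wₕ²(1−fₕ)sₕ²/nₕ with Wₕ = Nₕ/28179:
  Tier 4: (1527/28179)²·(1−136/1527)·270.8/136 = 0.0053262895
  Tier 3: (8750/28179)²·(1−864/8750)·274/864 = 0.027558177
  Tier 2: (17902/28179)²·(1−4360/17902)·171/4360 = 0.011974099
  → Var(ȳ_str) = 0.044858566.
Var(ȳ_srs) = (1 − 5360/28179)·392.9/5360 = 0.059359232.
deff = 0.044858566 / 0.059359232 = 0.7557.

0.7557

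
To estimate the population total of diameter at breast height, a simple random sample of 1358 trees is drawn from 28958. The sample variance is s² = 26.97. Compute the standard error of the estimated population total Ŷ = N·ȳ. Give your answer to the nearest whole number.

3984

Var(Ŷ) = N²·Var(ȳ) = N²·(1 − n/N)·s²/n.
f = 1358/28958 = 0.04689550; Var(ȳ) = 0.95310450·26.97/1358 = 0.01892874.
Var(Ŷ) = 28958² · 0.01892874 = 1.5872993 × 10^7.
SE(Ŷ) = √(1.5872993 × 10^7) = 3984.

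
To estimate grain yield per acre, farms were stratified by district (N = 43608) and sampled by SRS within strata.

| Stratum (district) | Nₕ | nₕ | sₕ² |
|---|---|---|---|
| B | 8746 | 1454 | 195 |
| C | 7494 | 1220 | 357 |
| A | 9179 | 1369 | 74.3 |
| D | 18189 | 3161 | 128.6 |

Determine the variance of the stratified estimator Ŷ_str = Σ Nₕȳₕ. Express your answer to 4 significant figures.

3.732 × 10^7

Var(Ŷ_str) = Σₕ Nₕ²(1 − fₕ)sₕ²/nₕ.
B: 8746²·(1 − 1454/8746)·195/1454 = 8.5531549 × 10^6.
C: 7494²·(1 − 1220/7494)·357/1220 = 1.3758357 × 10^7.
A: 9179²·(1 − 1369/9179)·74.3/1369 = 3.8907361 × 10^6.
D: 18189²·(1 − 3161/18189)·128.6/3161 = 1.1120556 × 10^7.
Sum = 3.7322804 × 10^7.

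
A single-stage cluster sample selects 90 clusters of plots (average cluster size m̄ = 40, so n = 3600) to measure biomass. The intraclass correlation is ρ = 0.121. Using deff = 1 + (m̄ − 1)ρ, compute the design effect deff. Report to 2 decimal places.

5.72

deff = 1 + (40 − 1)·0.121 = 1 + 4.719 = 5.719.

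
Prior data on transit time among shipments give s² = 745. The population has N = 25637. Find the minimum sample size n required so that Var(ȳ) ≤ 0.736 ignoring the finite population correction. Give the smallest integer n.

Without fpc, n₀ = s²/D = 745/0.736 = 1012.2283.
Rounding up, n = 1013.

1013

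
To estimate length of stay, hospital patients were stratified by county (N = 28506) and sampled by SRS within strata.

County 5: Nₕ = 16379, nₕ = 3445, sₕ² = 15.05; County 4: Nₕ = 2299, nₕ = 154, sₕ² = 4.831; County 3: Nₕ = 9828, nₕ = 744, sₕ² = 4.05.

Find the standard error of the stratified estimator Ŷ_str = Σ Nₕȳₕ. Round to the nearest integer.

1251

Var(Ŷ_str) = Σₕ Nₕ²(1 − fₕ)sₕ²/nₕ.
County 5: 16379²·(1 − 3445/16379)·15.05/3445 = 925481.01.
County 4: 2299²·(1 − 154/2299)·4.831/154 = 154697.25.
County 3: 9828²·(1 − 744/9828)·4.05/744 = 485986.67.
Sum = 1.5661649 × 10^6.
SE = √(1.5661649 × 10^6) = 1251.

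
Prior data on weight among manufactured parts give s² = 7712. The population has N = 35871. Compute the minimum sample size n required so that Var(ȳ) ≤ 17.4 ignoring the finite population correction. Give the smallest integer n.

444

Without fpc, n₀ = s²/D = 7712/17.4 = 443.2184.
Rounding up, n = 444.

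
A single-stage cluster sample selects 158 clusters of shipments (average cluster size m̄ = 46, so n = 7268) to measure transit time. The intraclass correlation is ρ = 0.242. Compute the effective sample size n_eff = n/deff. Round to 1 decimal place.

611.3

deff = 1 + (46 − 1)·0.242 = 1 + 10.89 = 11.89.
n_eff = 7268 / 11.89 = 611.3.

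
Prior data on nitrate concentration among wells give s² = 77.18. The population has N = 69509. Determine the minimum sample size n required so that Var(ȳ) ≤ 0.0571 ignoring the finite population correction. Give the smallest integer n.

1352

Without fpc, n₀ = s²/D = 77.18/0.0571 = 1351.6637.
Rounding up, n = 1352.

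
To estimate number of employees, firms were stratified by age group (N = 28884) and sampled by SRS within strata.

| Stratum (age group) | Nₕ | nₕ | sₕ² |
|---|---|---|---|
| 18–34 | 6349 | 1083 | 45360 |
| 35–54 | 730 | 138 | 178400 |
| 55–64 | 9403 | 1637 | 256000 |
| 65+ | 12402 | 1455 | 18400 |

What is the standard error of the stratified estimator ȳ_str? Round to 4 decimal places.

4.2537

Var(ȳ_str) = Σₕ Wₕ²(1 − fₕ)sₕ²/nₕ with Wₕ = Nₕ/N, N = 28884.
18–34: Wₕ = 0.21981028; term = 0.21981028²·(1 − 0.17057804)·45360/1083 = 1.6784797.
35–54: Wₕ = 0.02527351; term = 0.02527351²·(1 − 0.18904110)·178400/138 = 0.66964658.
55–64: Wₕ = 0.32554355; term = 0.32554355²·(1 − 0.17409337)·256000/1637 = 13.688014.
65+: Wₕ = 0.42937266; term = 0.42937266²·(1 − 0.11731979)·18400/1455 = 2.057913.
Sum = 18.094053.
SE = √(18.094053) = 4.2537.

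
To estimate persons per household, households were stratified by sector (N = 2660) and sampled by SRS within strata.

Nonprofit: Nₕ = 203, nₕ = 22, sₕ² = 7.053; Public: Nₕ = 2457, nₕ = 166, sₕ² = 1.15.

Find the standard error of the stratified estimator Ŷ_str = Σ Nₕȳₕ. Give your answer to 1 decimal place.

225.3

Var(Ŷ_str) = Σₕ Nₕ²(1 − fₕ)sₕ²/nₕ.
Nonprofit: 203²·(1 − 22/203)·7.053/22 = 11779.472.
Public: 2457²·(1 − 166/2457)·1.15/166 = 38995.994.
Sum = 50775.466.
SE = √(50775.466) = 225.3.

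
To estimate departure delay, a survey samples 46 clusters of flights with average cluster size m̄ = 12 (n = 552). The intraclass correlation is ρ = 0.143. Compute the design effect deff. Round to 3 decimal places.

deff = 1 + (12 − 1)·0.143 = 1 + 1.573 = 2.573.

2.573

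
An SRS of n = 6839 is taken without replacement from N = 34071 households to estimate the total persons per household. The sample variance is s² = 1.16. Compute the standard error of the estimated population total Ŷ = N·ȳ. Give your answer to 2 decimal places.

Var(Ŷ) = N²·Var(ȳ) = N²·(1 − n/N)·s²/n.
f = 6839/34071 = 0.20072789; Var(ȳ) = 0.79927211·1.16/6839 = 1.3556889 × 10^-4.
Var(Ŷ) = 34071² · (1.3556889 × 10^-4) = 157372.85.
SE(Ŷ) = √(157372.85) = 396.70.

396.70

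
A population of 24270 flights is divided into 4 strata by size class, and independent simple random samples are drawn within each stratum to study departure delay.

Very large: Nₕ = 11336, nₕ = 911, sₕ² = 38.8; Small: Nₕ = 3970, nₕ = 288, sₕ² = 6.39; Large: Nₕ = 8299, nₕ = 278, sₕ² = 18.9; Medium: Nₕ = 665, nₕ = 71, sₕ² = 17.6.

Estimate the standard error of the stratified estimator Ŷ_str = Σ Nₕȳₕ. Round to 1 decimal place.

Var(Ŷ_str) = Σₕ Nₕ²(1 − fₕ)sₕ²/nₕ.
Very large: 11336²·(1 − 911/11336)·38.8/911 = 5.0332587 × 10^6.
Small: 3970²·(1 − 288/3970)·6.39/288 = 324326.67.
Large: 8299²·(1 − 278/8299)·18.9/278 = 4.5255492 × 10^6.
Medium: 665²·(1 − 71/665)·17.6/71 = 97917.972.
Sum = 9.9810525 × 10^6.
SE = √(9.9810525 × 10^6) = 3159.3.

3159.3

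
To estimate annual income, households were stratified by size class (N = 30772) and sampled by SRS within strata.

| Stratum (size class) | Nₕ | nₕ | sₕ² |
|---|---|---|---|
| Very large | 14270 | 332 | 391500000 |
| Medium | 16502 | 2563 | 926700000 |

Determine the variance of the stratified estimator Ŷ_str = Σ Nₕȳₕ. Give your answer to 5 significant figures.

Var(Ŷ_str) = Σₕ Nₕ²(1 − fₕ)sₕ²/nₕ.
Very large: 14270²·(1 − 332/14270)·391500000/332 = 2.3454065 × 10^14.
Medium: 16502²·(1 − 2563/16502)·926700000/2563 = 8.3168479 × 10^13.
Sum = 3.1770913 × 10^14.

3.1771 × 10^14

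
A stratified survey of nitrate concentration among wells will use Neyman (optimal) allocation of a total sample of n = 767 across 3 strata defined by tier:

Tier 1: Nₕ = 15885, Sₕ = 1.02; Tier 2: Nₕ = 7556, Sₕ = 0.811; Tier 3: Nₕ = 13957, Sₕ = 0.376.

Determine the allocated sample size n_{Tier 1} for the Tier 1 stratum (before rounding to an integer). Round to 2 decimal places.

Neyman allocation: nₕ = n·NₕSₕ / Σⱼ NⱼSⱼ.
Σ NⱼSⱼ = 15885·1.02 + 7556·0.811 + 13957·0.376 = 27578.448.
n_{Tier 1} = 767·15885·1.02 / 27578.448 = 450.62.

450.62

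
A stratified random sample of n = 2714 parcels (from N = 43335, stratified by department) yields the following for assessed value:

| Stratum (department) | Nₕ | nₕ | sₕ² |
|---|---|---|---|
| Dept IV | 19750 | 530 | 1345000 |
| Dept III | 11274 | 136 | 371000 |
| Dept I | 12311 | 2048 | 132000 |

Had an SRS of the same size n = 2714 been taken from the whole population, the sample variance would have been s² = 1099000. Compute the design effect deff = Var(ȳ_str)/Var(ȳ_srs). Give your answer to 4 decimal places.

Var(ȳ_str) = Σ Wₕ²(1−fₕ)sₕ²/nₕ with Wₕ = Nₕ/43335:
  Dept IV: (19750/43335)²·(1−530/19750)·1345000/530 = 512.96685
  Dept III: (11274/43335)²·(1−136/11274)·371000/136 = 182.40748
  Dept I: (12311/43335)²·(1−2048/12311)·132000/2048 = 4.3364469
  → Var(ȳ_str) = 699.71078.
Var(ȳ_srs) = (1 − 2714/43335)·1099000/2714 = 379.5768.
deff = 699.71078 / 379.5768 = 1.8434.

1.8434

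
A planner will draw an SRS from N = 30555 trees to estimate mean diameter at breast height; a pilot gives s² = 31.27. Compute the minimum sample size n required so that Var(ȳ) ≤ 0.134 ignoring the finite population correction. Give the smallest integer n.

Without fpc, n₀ = s²/D = 31.27/0.134 = 233.3582.
Rounding up, n = 234.

234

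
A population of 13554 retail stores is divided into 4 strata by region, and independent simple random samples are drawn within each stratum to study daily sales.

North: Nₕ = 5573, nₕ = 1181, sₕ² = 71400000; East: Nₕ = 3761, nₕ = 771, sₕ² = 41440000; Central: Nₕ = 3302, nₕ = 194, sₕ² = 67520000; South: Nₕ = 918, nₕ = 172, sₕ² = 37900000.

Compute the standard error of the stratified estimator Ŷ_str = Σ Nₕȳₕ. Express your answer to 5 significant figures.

2.4098 × 10^6

Var(Ŷ_str) = Σₕ Nₕ²(1 − fₕ)sₕ²/nₕ.
North: 5573²·(1 − 1181/5573)·71400000/1181 = 1.4797886 × 10^12.
East: 3761²·(1 − 771/3761)·41440000/771 = 6.0442148 × 10^11.
Central: 3302²·(1 − 194/3302)·67520000/194 = 3.5718136 × 10^12.
South: 918²·(1 − 172/918)·37900000/172 = 1.5090105 × 10^11.
Sum = 5.8069247 × 10^12.
SE = √(5.8069247 × 10^12) = 2.4098 × 10^6.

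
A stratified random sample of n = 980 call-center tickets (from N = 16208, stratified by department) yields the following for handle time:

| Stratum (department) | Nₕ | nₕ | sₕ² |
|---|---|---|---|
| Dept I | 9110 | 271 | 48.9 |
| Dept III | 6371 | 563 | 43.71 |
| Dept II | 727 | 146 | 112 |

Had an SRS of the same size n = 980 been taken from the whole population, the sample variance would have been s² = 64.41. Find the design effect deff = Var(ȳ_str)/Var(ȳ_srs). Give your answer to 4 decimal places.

Var(ȳ_str) = Σ Wₕ²(1−fₕ)sₕ²/nₕ with Wₕ = Nₕ/16208:
  Dept I: (9110/16208)²·(1−271/9110)·48.9/271 = 0.055309817
  Dept III: (6371/16208)²·(1−563/6371)·43.71/563 = 0.01093573
  Dept II: (727/16208)²·(1−146/727)·112/146 = 0.0012334367
  → Var(ȳ_str) = 0.067478984.
Var(ȳ_srs) = (1 − 980/16208)·64.41/980 = 0.061750526.
deff = 0.067478984 / 0.061750526 = 1.0928.

1.0928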